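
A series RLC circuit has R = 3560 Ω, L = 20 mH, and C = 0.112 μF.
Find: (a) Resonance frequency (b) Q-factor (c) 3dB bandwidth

Step 1 — Resonance: ω₀ = 1/√(LC) = 1/√(0.02·1.12e-07) = 2.113e+04 rad/s.
Step 2 — f₀ = ω₀/(2π) = 3363 Hz.
Step 3 — Series Q: Q = ω₀L/R = 2.113e+04·0.02/3560 = 0.1187.
Step 4 — Bandwidth: Δω = ω₀/Q = 1.78e+05 rad/s; BW = Δω/(2π) = 2.833e+04 Hz.

(a) f₀ = 3363 Hz  (b) Q = 0.1187  (c) BW = 2.833e+04 Hz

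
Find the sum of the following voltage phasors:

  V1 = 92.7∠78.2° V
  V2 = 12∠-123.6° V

Step 1 — Convert each phasor to rectangular form:
  V1 = 92.7·(cos(78.2°) + j·sin(78.2°)) = 18.96 + j90.74 V
  V2 = 12·(cos(-123.6°) + j·sin(-123.6°)) = -6.641 - j9.995 V
Step 2 — Sum components: V_total = 12.32 + j80.75 V.
Step 3 — Convert to polar: |V_total| = 81.68 V, ∠V_total = 81.3°.

V_total = 81.68∠81.3° V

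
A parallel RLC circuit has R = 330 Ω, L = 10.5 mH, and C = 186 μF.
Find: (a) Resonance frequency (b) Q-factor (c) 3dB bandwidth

Step 1 — Resonance: ω₀ = 1/√(LC) = 1/√(0.0105·0.000186) = 715.6 rad/s.
Step 2 — f₀ = ω₀/(2π) = 113.9 Hz.
Step 3 — Parallel Q: Q = R/(ω₀L) = 330/(715.6·0.0105) = 43.92.
Step 4 — Bandwidth: Δω = ω₀/Q = 16.29 rad/s; BW = Δω/(2π) = 2.593 Hz.

(a) f₀ = 113.9 Hz  (b) Q = 43.92  (c) BW = 2.593 Hz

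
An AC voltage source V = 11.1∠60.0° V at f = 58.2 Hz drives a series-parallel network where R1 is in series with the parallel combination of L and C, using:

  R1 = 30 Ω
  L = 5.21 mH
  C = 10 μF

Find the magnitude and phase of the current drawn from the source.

Step 1 — Angular frequency: ω = 2π·f = 2π·58.2 = 365.7 rad/s.
Step 2 — Component impedances:
  R1: Z = R = 30 Ω
  L: Z = jωL = j·365.7·0.00521 = 0 + j1.905 Ω
  C: Z = 1/(jωC) = -j/(ω·C) = 0 - j273.5 Ω
Step 3 — Parallel branch: L || C = 1/(1/L + 1/C) = 0 + j1.919 Ω.
Step 4 — Series with R1: Z_total = R1 + (L || C) = 30 + j1.919 Ω = 30.06∠3.7° Ω.
Step 5 — Source phasor: V = 11.1∠60.0° V = 5.55 + j9.613 V.
Step 6 — Ohm's law: I = V / Z_total = (5.55 + j9.613) / (30 + j1.919) = 0.2047 + j0.3073 A.
Step 7 — Convert to polar: |I| = 0.3692 A, ∠I = 56.3°.

I = 0.3692∠56.3° A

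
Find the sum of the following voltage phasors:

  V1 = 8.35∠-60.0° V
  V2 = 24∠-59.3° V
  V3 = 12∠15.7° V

Step 1 — Convert each phasor to rectangular form:
  V1 = 8.35·(cos(-60.0°) + j·sin(-60.0°)) = 4.175 - j7.231 V
  V2 = 24·(cos(-59.3°) + j·sin(-59.3°)) = 12.25 - j20.64 V
  V3 = 12·(cos(15.7°) + j·sin(15.7°)) = 11.55 + j3.247 V
Step 2 — Sum components: V_total = 27.98 - j24.62 V.
Step 3 — Convert to polar: |V_total| = 37.27 V, ∠V_total = -41.3°.

V_total = 37.27∠-41.3° V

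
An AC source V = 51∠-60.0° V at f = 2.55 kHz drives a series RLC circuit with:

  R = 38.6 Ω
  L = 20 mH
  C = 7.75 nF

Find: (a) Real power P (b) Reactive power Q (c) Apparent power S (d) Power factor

Step 1 — Angular frequency: ω = 2π·f = 2π·2550 = 1.602e+04 rad/s.
Step 2 — Component impedances:
  R: Z = R = 38.6 Ω
  L: Z = jωL = j·1.602e+04·0.02 = 0 + j320.4 Ω
  C: Z = 1/(jωC) = -j/(ω·C) = 0 - j8053 Ω
Step 3 — Series combination: Z_total = R + L + C = 38.6 - j7733 Ω = 7733∠-89.7° Ω.
Step 4 — Source phasor: V = 51∠-60.0° V = 25.5 - j44.17 V.
Step 5 — Current: I = V / Z = 0.005728 + j0.003269 A = 0.006595∠29.7° A.
Step 6 — Complex power: S = V·I* = 0.001679 - j0.3363 VA.
Step 7 — Real power: P = Re(S) = 0.001679 W.
Step 8 — Reactive power: Q = Im(S) = -0.3363 VAR.
Step 9 — Apparent power: |S| = 0.3363 VA.
Step 10 — Power factor: PF = P/|S| = 0.004992 (leading).

(a) P = 0.001679 W  (b) Q = -0.3363 VAR  (c) S = 0.3363 VA  (d) PF = 0.004992 (leading)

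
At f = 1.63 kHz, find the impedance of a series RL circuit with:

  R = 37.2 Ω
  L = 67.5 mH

Step 1 — Angular frequency: ω = 2π·f = 2π·1630 = 1.024e+04 rad/s.
Step 2 — Component impedances:
  R: Z = R = 37.2 Ω
  L: Z = jωL = j·1.024e+04·0.0675 = 0 + j691.3 Ω
Step 3 — Series combination: Z_total = R + L = 37.2 + j691.3 Ω = 692.3∠86.9° Ω.

Z = 37.2 + j691.3 Ω = 692.3∠86.9° Ω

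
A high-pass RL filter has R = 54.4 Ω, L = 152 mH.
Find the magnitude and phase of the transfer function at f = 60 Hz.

Step 1 — Angular frequency: ω = 2π·60 = 377 rad/s.
Step 2 — Transfer function: H(jω) = jωL/(R + jωL).
Step 3 — Numerator jωL = j·57.3; denominator R + jωL = 54.4 + j57.3.
Step 4 — H = 0.526 + j0.4993.
Step 5 — Magnitude: |H| = 0.7252 (-2.8 dB); phase: φ = 43.5°.

|H| = 0.7252 (-2.8 dB), φ = 43.5°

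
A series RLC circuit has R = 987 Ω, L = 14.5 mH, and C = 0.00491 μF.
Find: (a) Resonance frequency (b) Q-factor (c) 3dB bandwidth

Step 1 — Resonance: ω₀ = 1/√(LC) = 1/√(0.0145·4.91e-09) = 1.185e+05 rad/s.
Step 2 — f₀ = ω₀/(2π) = 1.886e+04 Hz.
Step 3 — Series Q: Q = ω₀L/R = 1.185e+05·0.0145/987 = 1.741.
Step 4 — Bandwidth: Δω = ω₀/Q = 6.807e+04 rad/s; BW = Δω/(2π) = 1.083e+04 Hz.

(a) f₀ = 1.886e+04 Hz  (b) Q = 1.741  (c) BW = 1.083e+04 Hz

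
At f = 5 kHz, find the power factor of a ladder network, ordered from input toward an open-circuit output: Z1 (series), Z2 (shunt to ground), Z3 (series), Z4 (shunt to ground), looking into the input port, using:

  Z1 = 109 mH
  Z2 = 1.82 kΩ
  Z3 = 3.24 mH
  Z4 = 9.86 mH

Step 1 — Angular frequency: ω = 2π·f = 2π·5000 = 3.142e+04 rad/s.
Step 2 — Component impedances:
  Z1: Z = jωL = j·3.142e+04·0.109 = 0 + j3424 Ω
  Z2: Z = R = 1820 Ω
  Z3: Z = jωL = j·3.142e+04·0.00324 = 0 + j101.8 Ω
  Z4: Z = jωL = j·3.142e+04·0.00986 = 0 + j309.8 Ω
Step 3 — Ladder network (open output): work backward from the far end, alternating series and parallel combinations. Z_in = 88.53 + j3816 Ω = 3817∠88.7° Ω.
Step 4 — Power factor: PF = cos(φ) = Re(Z)/|Z| = 88.535/3816.9 = 0.0232.
Step 5 — Type: Im(Z) = 3816 ⇒ lagging (phase φ = 88.7°).

PF = 0.0232 (lagging, φ = 88.7°)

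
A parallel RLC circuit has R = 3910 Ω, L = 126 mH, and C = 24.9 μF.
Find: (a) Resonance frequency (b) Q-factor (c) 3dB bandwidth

Step 1 — Resonance: ω₀ = 1/√(LC) = 1/√(0.126·2.49e-05) = 564.6 rad/s.
Step 2 — f₀ = ω₀/(2π) = 89.85 Hz.
Step 3 — Parallel Q: Q = R/(ω₀L) = 3910/(564.6·0.126) = 54.97.
Step 4 — Bandwidth: Δω = ω₀/Q = 10.27 rad/s; BW = Δω/(2π) = 1.635 Hz.

(a) f₀ = 89.85 Hz  (b) Q = 54.97  (c) BW = 1.635 Hz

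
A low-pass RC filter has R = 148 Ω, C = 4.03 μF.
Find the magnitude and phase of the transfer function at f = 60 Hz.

Step 1 — Angular frequency: ω = 2π·60 = 377 rad/s.
Step 2 — Transfer function: H(jω) = 1/(1 + jωRC).
Step 3 — Denominator: 1 + jωRC = 1 + j·377·148·4.03e-06 = 1 + j0.2249.
Step 4 — H = 0.9519 - j0.214.
Step 5 — Magnitude: |H| = 0.9756 (-0.2 dB); phase: φ = -12.7°.

|H| = 0.9756 (-0.2 dB), φ = -12.7°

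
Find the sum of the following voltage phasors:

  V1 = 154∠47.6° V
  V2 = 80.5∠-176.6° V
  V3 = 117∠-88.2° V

Step 1 — Convert each phasor to rectangular form:
  V1 = 154·(cos(47.6°) + j·sin(47.6°)) = 103.8 + j113.7 V
  V2 = 80.5·(cos(-176.6°) + j·sin(-176.6°)) = -80.36 - j4.774 V
  V3 = 117·(cos(-88.2°) + j·sin(-88.2°)) = 3.675 - j116.9 V
Step 2 — Sum components: V_total = 27.16 - j7.994 V.
Step 3 — Convert to polar: |V_total| = 28.31 V, ∠V_total = -16.4°.

V_total = 28.31∠-16.4° V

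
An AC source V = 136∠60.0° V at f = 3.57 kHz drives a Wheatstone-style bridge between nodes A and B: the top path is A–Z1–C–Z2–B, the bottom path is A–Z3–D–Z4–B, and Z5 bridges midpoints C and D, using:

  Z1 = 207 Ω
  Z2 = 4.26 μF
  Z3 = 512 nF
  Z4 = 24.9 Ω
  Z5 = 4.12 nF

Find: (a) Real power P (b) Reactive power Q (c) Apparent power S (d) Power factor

Step 1 — Angular frequency: ω = 2π·f = 2π·3570 = 2.243e+04 rad/s.
Step 2 — Component impedances:
  Z1: Z = R = 207 Ω
  Z2: Z = 1/(jωC) = -j/(ω·C) = 0 - j10.47 Ω
  Z3: Z = 1/(jωC) = -j/(ω·C) = 0 - j87.07 Ω
  Z4: Z = R = 24.9 Ω
  Z5: Z = 1/(jωC) = -j/(ω·C) = 0 - j1.082e+04 Ω
Step 3 — Bridge requires nodal analysis (the Z5 bridge couples midpoints C and D, so the two paths cannot be reduced to a simple series/parallel combination). Setting node B to ground and injecting 1 A at node A, the 3-node admittance system at A, C, D solves to V_A = Z_AB = 43.76 - j60.49 Ω = 74.66∠-54.1° Ω.
Step 4 — Source phasor: V = 136∠60.0° V = 68 + j117.8 V.
Step 5 — Current: I = V / Z = -0.7443 + j1.663 A = 1.821∠114.1° A.
Step 6 — Complex power: S = V·I* = 145.2 - j200.7 VA.
Step 7 — Real power: P = Re(S) = 145.2 W.
Step 8 — Reactive power: Q = Im(S) = -200.7 VAR.
Step 9 — Apparent power: |S| = 247.7 VA.
Step 10 — Power factor: PF = P/|S| = 0.5861 (leading).

(a) P = 145.2 W  (b) Q = -200.7 VAR  (c) S = 247.7 VA  (d) PF = 0.5861 (leading)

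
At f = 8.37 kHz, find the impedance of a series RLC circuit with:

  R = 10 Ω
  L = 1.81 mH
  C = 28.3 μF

Step 1 — Angular frequency: ω = 2π·f = 2π·8370 = 5.259e+04 rad/s.
Step 2 — Component impedances:
  R: Z = R = 10 Ω
  L: Z = jωL = j·5.259e+04·0.00181 = 0 + j95.19 Ω
  C: Z = 1/(jωC) = -j/(ω·C) = 0 - j0.6719 Ω
Step 3 — Series combination: Z_total = R + L + C = 10 + j94.52 Ω = 95.04∠84.0° Ω.

Z = 10 + j94.52 Ω = 95.04∠84.0° Ω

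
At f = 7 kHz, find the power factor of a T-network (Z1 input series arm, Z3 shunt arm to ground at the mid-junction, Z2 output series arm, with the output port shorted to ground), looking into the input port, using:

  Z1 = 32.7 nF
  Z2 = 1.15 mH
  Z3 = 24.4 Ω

Step 1 — Angular frequency: ω = 2π·f = 2π·7000 = 4.398e+04 rad/s.
Step 2 — Component impedances:
  Z1: Z = 1/(jωC) = -j/(ω·C) = 0 - j695.3 Ω
  Z2: Z = jωL = j·4.398e+04·0.00115 = 0 + j50.58 Ω
  Z3: Z = R = 24.4 Ω
Step 3 — With the output port shorted to ground, the output series arm Z2 runs from the junction to ground; the shunt arm Z3 also runs from the junction to ground. They appear in parallel: Z3 || Z2 = 19.79 + j9.549 Ω.
Step 4 — Series with input arm Z1: Z_in = Z1 + (Z3 || Z2) = 19.79 - j685.8 Ω = 686∠-88.3° Ω.
Step 5 — Power factor: PF = cos(φ) = Re(Z)/|Z| = 19.79/686 = 0.02885.
Step 6 — Type: Im(Z) = -685.8 ⇒ leading (phase φ = -88.3°).

PF = 0.02885 (leading, φ = -88.3°)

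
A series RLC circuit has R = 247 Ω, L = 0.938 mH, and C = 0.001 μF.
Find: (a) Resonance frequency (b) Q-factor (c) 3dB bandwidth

Step 1 — Resonance: ω₀ = 1/√(LC) = 1/√(0.000938·1e-09) = 1.033e+06 rad/s.
Step 2 — f₀ = ω₀/(2π) = 1.643e+05 Hz.
Step 3 — Series Q: Q = ω₀L/R = 1.033e+06·0.000938/247 = 3.921.
Step 4 — Bandwidth: Δω = ω₀/Q = 2.633e+05 rad/s; BW = Δω/(2π) = 4.191e+04 Hz.

(a) f₀ = 1.643e+05 Hz  (b) Q = 3.921  (c) BW = 4.191e+04 Hz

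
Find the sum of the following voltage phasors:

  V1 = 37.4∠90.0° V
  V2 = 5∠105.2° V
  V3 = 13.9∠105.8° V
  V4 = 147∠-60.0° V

Step 1 — Convert each phasor to rectangular form:
  V1 = 37.4·(cos(90.0°) + j·sin(90.0°)) = 0 + j37.4 V
  V2 = 5·(cos(105.2°) + j·sin(105.2°)) = -1.311 + j4.825 V
  V3 = 13.9·(cos(105.8°) + j·sin(105.8°)) = -3.785 + j13.37 V
  V4 = 147·(cos(-60.0°) + j·sin(-60.0°)) = 73.5 - j127.3 V
Step 2 — Sum components: V_total = 68.4 - j71.71 V.
Step 3 — Convert to polar: |V_total| = 99.1 V, ∠V_total = -46.3°.

V_total = 99.1∠-46.3° V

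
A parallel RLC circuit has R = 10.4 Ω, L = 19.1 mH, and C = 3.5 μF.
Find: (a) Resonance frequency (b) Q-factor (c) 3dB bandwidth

Step 1 — Resonance: ω₀ = 1/√(LC) = 1/√(0.0191·3.5e-06) = 3868 rad/s.
Step 2 — f₀ = ω₀/(2π) = 615.6 Hz.
Step 3 — Parallel Q: Q = R/(ω₀L) = 10.4/(3868·0.0191) = 0.1408.
Step 4 — Bandwidth: Δω = ω₀/Q = 2.747e+04 rad/s; BW = Δω/(2π) = 4372 Hz.

(a) f₀ = 615.6 Hz  (b) Q = 0.1408  (c) BW = 4372 Hz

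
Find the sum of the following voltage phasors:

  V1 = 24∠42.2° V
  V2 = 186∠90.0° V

Step 1 — Convert each phasor to rectangular form:
  V1 = 24·(cos(42.2°) + j·sin(42.2°)) = 17.78 + j16.12 V
  V2 = 186·(cos(90.0°) + j·sin(90.0°)) = 0 + j186 V
Step 2 — Sum components: V_total = 17.78 + j202.1 V.
Step 3 — Convert to polar: |V_total| = 202.9 V, ∠V_total = 85.0°.

V_total = 202.9∠85.0° V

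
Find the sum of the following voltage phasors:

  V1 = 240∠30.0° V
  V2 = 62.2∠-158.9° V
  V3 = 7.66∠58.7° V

Step 1 — Convert each phasor to rectangular form:
  V1 = 240·(cos(30.0°) + j·sin(30.0°)) = 207.8 + j120 V
  V2 = 62.2·(cos(-158.9°) + j·sin(-158.9°)) = -58.03 - j22.39 V
  V3 = 7.66·(cos(58.7°) + j·sin(58.7°)) = 3.98 + j6.545 V
Step 2 — Sum components: V_total = 153.8 + j104.2 V.
Step 3 — Convert to polar: |V_total| = 185.7 V, ∠V_total = 34.1°.

V_total = 185.7∠34.1° V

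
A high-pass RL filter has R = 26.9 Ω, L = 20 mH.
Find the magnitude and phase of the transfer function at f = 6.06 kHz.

Step 1 — Angular frequency: ω = 2π·6060 = 3.808e+04 rad/s.
Step 2 — Transfer function: H(jω) = jωL/(R + jωL).
Step 3 — Numerator jωL = j·761.5; denominator R + jωL = 26.9 + j761.5.
Step 4 — H = 0.9988 + j0.03528.
Step 5 — Magnitude: |H| = 0.9994 (-0.0 dB); phase: φ = 2.0°.

|H| = 0.9994 (-0.0 dB), φ = 2.0°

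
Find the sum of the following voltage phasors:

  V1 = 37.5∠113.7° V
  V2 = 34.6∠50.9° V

Step 1 — Convert each phasor to rectangular form:
  V1 = 37.5·(cos(113.7°) + j·sin(113.7°)) = -15.07 + j34.34 V
  V2 = 34.6·(cos(50.9°) + j·sin(50.9°)) = 21.82 + j26.85 V
Step 2 — Sum components: V_total = 6.748 + j61.19 V.
Step 3 — Convert to polar: |V_total| = 61.56 V, ∠V_total = 83.7°.

V_total = 61.56∠83.7° V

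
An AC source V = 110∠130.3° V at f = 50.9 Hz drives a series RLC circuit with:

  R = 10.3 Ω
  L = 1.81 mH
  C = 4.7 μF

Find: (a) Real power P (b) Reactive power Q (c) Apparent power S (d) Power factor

Step 1 — Angular frequency: ω = 2π·f = 2π·50.9 = 319.8 rad/s.
Step 2 — Component impedances:
  R: Z = R = 10.3 Ω
  L: Z = jωL = j·319.8·0.00181 = 0 + j0.5789 Ω
  C: Z = 1/(jωC) = -j/(ω·C) = 0 - j665.3 Ω
Step 3 — Series combination: Z_total = R + L + C = 10.3 - j664.7 Ω = 664.8∠-89.1° Ω.
Step 4 — Source phasor: V = 110∠130.3° V = -71.15 + j83.89 V.
Step 5 — Current: I = V / Z = -0.1278 - j0.1051 A = 0.1655∠-140.6° A.
Step 6 — Complex power: S = V·I* = 0.282 - j18.2 VA.
Step 7 — Real power: P = Re(S) = 0.282 W.
Step 8 — Reactive power: Q = Im(S) = -18.2 VAR.
Step 9 — Apparent power: |S| = 18.2 VA.
Step 10 — Power factor: PF = P/|S| = 0.01549 (leading).

(a) P = 0.282 W  (b) Q = -18.2 VAR  (c) S = 18.2 VA  (d) PF = 0.01549 (leading)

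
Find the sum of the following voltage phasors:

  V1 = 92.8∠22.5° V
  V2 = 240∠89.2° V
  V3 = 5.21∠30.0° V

Step 1 — Convert each phasor to rectangular form:
  V1 = 92.8·(cos(22.5°) + j·sin(22.5°)) = 85.74 + j35.51 V
  V2 = 240·(cos(89.2°) + j·sin(89.2°)) = 3.351 + j240 V
  V3 = 5.21·(cos(30.0°) + j·sin(30.0°)) = 4.512 + j2.605 V
Step 2 — Sum components: V_total = 93.6 + j278.1 V.
Step 3 — Convert to polar: |V_total| = 293.4 V, ∠V_total = 71.4°.

V_total = 293.4∠71.4° V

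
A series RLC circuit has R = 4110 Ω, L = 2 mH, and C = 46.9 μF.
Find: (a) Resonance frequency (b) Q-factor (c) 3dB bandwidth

Step 1 — Resonance condition Im(Z)=0 gives ω₀ = 1/√(LC).
Step 2 — ω₀ = 1/√(0.002·4.69e-05) = 3265 rad/s.
Step 3 — f₀ = ω₀/(2π) = 519.7 Hz.
Step 4 — Series Q: Q = ω₀L/R = 3265·0.002/4110 = 0.001589.
Step 5 — 3dB bandwidth: Δω = ω₀/Q = 2.055e+06 rad/s; BW = Δω/(2π) = 3.271e+05 Hz.

(a) f₀ = 519.7 Hz  (b) Q = 0.001589  (c) BW = 3.271e+05 Hz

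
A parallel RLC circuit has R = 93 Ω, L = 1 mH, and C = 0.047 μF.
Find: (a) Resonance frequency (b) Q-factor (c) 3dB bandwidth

Step 1 — Resonance: ω₀ = 1/√(LC) = 1/√(0.001·4.7e-08) = 1.459e+05 rad/s.
Step 2 — f₀ = ω₀/(2π) = 2.322e+04 Hz.
Step 3 — Parallel Q: Q = R/(ω₀L) = 93/(1.459e+05·0.001) = 0.6376.
Step 4 — Bandwidth: Δω = ω₀/Q = 2.288e+05 rad/s; BW = Δω/(2π) = 3.641e+04 Hz.

(a) f₀ = 2.322e+04 Hz  (b) Q = 0.6376  (c) BW = 3.641e+04 Hz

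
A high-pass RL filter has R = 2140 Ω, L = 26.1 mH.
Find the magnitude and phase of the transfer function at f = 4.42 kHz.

Step 1 — Angular frequency: ω = 2π·4420 = 2.777e+04 rad/s.
Step 2 — Transfer function: H(jω) = jωL/(R + jωL).
Step 3 — Numerator jωL = j·724.8; denominator R + jωL = 2140 + j724.8.
Step 4 — H = 0.1029 + j0.3039.
Step 5 — Magnitude: |H| = 0.3208 (-9.9 dB); phase: φ = 71.3°.

|H| = 0.3208 (-9.9 dB), φ = 71.3°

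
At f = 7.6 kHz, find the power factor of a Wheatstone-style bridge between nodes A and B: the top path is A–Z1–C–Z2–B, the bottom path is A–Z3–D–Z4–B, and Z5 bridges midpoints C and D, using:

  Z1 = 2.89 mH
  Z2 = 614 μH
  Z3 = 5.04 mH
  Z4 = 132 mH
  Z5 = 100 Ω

Step 1 — Angular frequency: ω = 2π·f = 2π·7600 = 4.775e+04 rad/s.
Step 2 — Component impedances:
  Z1: Z = jωL = j·4.775e+04·0.00289 = 0 + j138 Ω
  Z2: Z = jωL = j·4.775e+04·0.000614 = 0 + j29.32 Ω
  Z3: Z = jωL = j·4.775e+04·0.00504 = 0 + j240.7 Ω
  Z4: Z = jωL = j·4.775e+04·0.132 = 0 + j6303 Ω
  Z5: Z = R = 100 Ω
Step 3 — Bridge requires nodal analysis (the Z5 bridge couples midpoints C and D, so the two paths cannot be reduced to a simple series/parallel combination). Setting node B to ground and injecting 1 A at node A, the 3-node admittance system at A, C, D solves to V_A = Z_AB = 12.01 + j120.3 Ω = 120.9∠84.3° Ω.
Step 4 — Power factor: PF = cos(φ) = Re(Z)/|Z| = 12.01/120.9 = 0.09934.
Step 5 — Type: Im(Z) = 120.3 ⇒ lagging (phase φ = 84.3°).

PF = 0.09934 (lagging, φ = 84.3°)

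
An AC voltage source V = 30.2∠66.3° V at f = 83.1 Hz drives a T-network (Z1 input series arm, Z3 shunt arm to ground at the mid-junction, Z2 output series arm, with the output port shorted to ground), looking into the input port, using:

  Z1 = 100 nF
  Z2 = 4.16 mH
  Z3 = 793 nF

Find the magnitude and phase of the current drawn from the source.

Step 1 — Angular frequency: ω = 2π·f = 2π·83.1 = 522.1 rad/s.
Step 2 — Component impedances:
  Z1: Z = 1/(jωC) = -j/(ω·C) = 0 - j1.915e+04 Ω
  Z2: Z = jωL = j·522.1·0.00416 = 0 + j2.172 Ω
  Z3: Z = 1/(jωC) = -j/(ω·C) = 0 - j2415 Ω
Step 3 — With the output port shorted to ground, the output series arm Z2 runs from the junction to ground; the shunt arm Z3 also runs from the junction to ground. They appear in parallel: Z3 || Z2 = 0 + j2.174 Ω.
Step 4 — Series with input arm Z1: Z_in = Z1 + (Z3 || Z2) = 0 - j1.915e+04 Ω = 1.915e+04∠-90.0° Ω.
Step 5 — Source phasor: V = 30.2∠66.3° V = 12.14 + j27.65 V.
Step 6 — Ohm's law: I = V / Z_total = (12.14 + j27.65) / (0 - j1.915e+04) = -0.001444 + j0.0006339 A.
Step 7 — Convert to polar: |I| = 0.001577 A, ∠I = 156.3°.

I = 0.001577∠156.3° A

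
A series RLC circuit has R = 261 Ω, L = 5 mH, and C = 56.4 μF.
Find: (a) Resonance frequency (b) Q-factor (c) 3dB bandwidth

Step 1 — Resonance condition Im(Z)=0 gives ω₀ = 1/√(LC).
Step 2 — ω₀ = 1/√(0.005·5.64e-05) = 1883 rad/s.
Step 3 — f₀ = ω₀/(2π) = 299.7 Hz.
Step 4 — Series Q: Q = ω₀L/R = 1883·0.005/261 = 0.03607.
Step 5 — 3dB bandwidth: Δω = ω₀/Q = 5.22e+04 rad/s; BW = Δω/(2π) = 8308 Hz.

(a) f₀ = 299.7 Hz  (b) Q = 0.03607  (c) BW = 8308 Hz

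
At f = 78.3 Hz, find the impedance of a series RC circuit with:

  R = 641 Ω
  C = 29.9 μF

Step 1 — Angular frequency: ω = 2π·f = 2π·78.3 = 492 rad/s.
Step 2 — Component impedances:
  R: Z = R = 641 Ω
  C: Z = 1/(jωC) = -j/(ω·C) = 0 - j67.98 Ω
Step 3 — Series combination: Z_total = R + C = 641 - j67.98 Ω = 644.6∠-6.1° Ω.

Z = 641 - j67.98 Ω = 644.6∠-6.1° Ω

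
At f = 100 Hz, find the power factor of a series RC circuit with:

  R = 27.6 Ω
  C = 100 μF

Step 1 — Angular frequency: ω = 2π·f = 2π·100 = 628.3 rad/s.
Step 2 — Component impedances:
  R: Z = R = 27.6 Ω
  C: Z = 1/(jωC) = -j/(ω·C) = 0 - j15.92 Ω
Step 3 — Series combination: Z_total = R + C = 27.6 - j15.92 Ω = 31.86∠-30.0° Ω.
Step 4 — Power factor: PF = cos(φ) = Re(Z)/|Z| = 27.6/31.86 = 0.8663.
Step 5 — Type: Im(Z) = -15.92 ⇒ leading (phase φ = -30.0°).

PF = 0.8663 (leading, φ = -30.0°)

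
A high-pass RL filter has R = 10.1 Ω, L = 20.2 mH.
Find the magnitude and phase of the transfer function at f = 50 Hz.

Step 1 — Angular frequency: ω = 2π·50 = 314.2 rad/s.
Step 2 — Transfer function: H(jω) = jωL/(R + jωL).
Step 3 — Numerator jωL = j·6.346; denominator R + jωL = 10.1 + j6.346.
Step 4 — H = 0.283 + j0.4505.
Step 5 — Magnitude: |H| = 0.532 (-5.5 dB); phase: φ = 57.9°.

|H| = 0.532 (-5.5 dB), φ = 57.9°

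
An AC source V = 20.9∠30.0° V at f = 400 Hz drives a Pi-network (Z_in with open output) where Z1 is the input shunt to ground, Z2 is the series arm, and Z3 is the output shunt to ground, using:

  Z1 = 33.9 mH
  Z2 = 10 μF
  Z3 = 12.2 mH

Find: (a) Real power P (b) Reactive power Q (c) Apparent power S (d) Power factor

Step 1 — Angular frequency: ω = 2π·f = 2π·400 = 2513 rad/s.
Step 2 — Component impedances:
  Z1: Z = jωL = j·2513·0.0339 = 0 + j85.2 Ω
  Z2: Z = 1/(jωC) = -j/(ω·C) = 0 - j39.79 Ω
  Z3: Z = jωL = j·2513·0.0122 = 0 + j30.66 Ω
Step 3 — With open output, the series arm Z2 and the output shunt Z3 appear in series to ground: Z2 + Z3 = 0 - j9.127 Ω.
Step 4 — Parallel with input shunt Z1: Z_in = Z1 || (Z2 + Z3) = 0 - j10.22 Ω = 10.22∠-90.0° Ω.
Step 5 — Source phasor: V = 20.9∠30.0° V = 18.1 + j10.45 V.
Step 6 — Current: I = V / Z = -1.022 + j1.771 A = 2.045∠120.0° A.
Step 7 — Complex power: S = V·I* = 0 - j42.73 VA.
Step 8 — Real power: P = Re(S) = 0 W.
Step 9 — Reactive power: Q = Im(S) = -42.73 VAR.
Step 10 — Apparent power: |S| = 42.73 VA.
Step 11 — Power factor: PF = P/|S| = 0 (leading).

(a) P = 0 W  (b) Q = -42.73 VAR  (c) S = 42.73 VA  (d) PF = 0 (leading)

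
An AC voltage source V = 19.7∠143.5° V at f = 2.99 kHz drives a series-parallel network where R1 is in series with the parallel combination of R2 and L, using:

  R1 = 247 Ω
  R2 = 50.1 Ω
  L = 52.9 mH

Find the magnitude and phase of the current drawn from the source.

Step 1 — Angular frequency: ω = 2π·f = 2π·2990 = 1.879e+04 rad/s.
Step 2 — Component impedances:
  R1: Z = R = 247 Ω
  R2: Z = R = 50.1 Ω
  L: Z = jωL = j·1.879e+04·0.0529 = 0 + j993.8 Ω
Step 3 — Parallel branch: R2 || L = 1/(1/R2 + 1/L) = 49.97 + j2.519 Ω.
Step 4 — Series with R1: Z_total = R1 + (R2 || L) = 297 + j2.519 Ω = 297∠0.5° Ω.
Step 5 — Source phasor: V = 19.7∠143.5° V = -15.84 + j11.72 V.
Step 6 — Ohm's law: I = V / Z_total = (-15.84 + j11.72) / (297 + j2.519) = -0.05299 + j0.03991 A.
Step 7 — Convert to polar: |I| = 0.06633 A, ∠I = 143.0°.

I = 0.06633∠143.0° A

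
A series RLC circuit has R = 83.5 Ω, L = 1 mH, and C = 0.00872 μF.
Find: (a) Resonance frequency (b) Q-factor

Step 1 — Resonance condition Im(Z)=0 gives ω₀ = 1/√(LC).
Step 2 — ω₀ = 1/√(0.001·8.72e-09) = 3.386e+05 rad/s.
Step 3 — f₀ = ω₀/(2π) = 5.39e+04 Hz.
Step 4 — Series Q: Q = ω₀L/R = 3.386e+05·0.001/83.5 = 4.056.

(a) f₀ = 5.39e+04 Hz  (b) Q = 4.056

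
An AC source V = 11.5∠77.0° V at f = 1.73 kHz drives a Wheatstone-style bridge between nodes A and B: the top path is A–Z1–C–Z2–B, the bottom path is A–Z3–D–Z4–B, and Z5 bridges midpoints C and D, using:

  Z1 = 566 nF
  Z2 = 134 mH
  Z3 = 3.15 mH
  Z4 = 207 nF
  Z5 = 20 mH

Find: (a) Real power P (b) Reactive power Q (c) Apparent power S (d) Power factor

Step 1 — Angular frequency: ω = 2π·f = 2π·1730 = 1.087e+04 rad/s.
Step 2 — Component impedances:
  Z1: Z = 1/(jωC) = -j/(ω·C) = 0 - j162.5 Ω
  Z2: Z = jωL = j·1.087e+04·0.134 = 0 + j1457 Ω
  Z3: Z = jωL = j·1.087e+04·0.00315 = 0 + j34.24 Ω
  Z4: Z = 1/(jωC) = -j/(ω·C) = 0 - j444.4 Ω
  Z5: Z = jωL = j·1.087e+04·0.02 = 0 + j217.4 Ω
Step 3 — Bridge requires nodal analysis (the Z5 bridge couples midpoints C and D, so the two paths cannot be reduced to a simple series/parallel combination). Setting node B to ground and injecting 1 A at node A, the 3-node admittance system at A, C, D solves to V_A = Z_AB = 0 - j609.6 Ω = 609.6∠-90.0° Ω.
Step 4 — Source phasor: V = 11.5∠77.0° V = 2.587 + j11.21 V.
Step 5 — Current: I = V / Z = -0.01838 + j0.004243 A = 0.01886∠167.0° A.
Step 6 — Complex power: S = V·I* = 0 - j0.2169 VA.
Step 7 — Real power: P = Re(S) = 0 W.
Step 8 — Reactive power: Q = Im(S) = -0.2169 VAR.
Step 9 — Apparent power: |S| = 0.2169 VA.
Step 10 — Power factor: PF = P/|S| = 0 (leading).

(a) P = 0 W  (b) Q = -0.2169 VAR  (c) S = 0.2169 VA  (d) PF = 0 (leading)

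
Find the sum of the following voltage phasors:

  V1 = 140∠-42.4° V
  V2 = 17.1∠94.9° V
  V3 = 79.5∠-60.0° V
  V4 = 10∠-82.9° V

Step 1 — Convert each phasor to rectangular form:
  V1 = 140·(cos(-42.4°) + j·sin(-42.4°)) = 103.4 - j94.4 V
  V2 = 17.1·(cos(94.9°) + j·sin(94.9°)) = -1.461 + j17.04 V
  V3 = 79.5·(cos(-60.0°) + j·sin(-60.0°)) = 39.75 - j68.85 V
  V4 = 10·(cos(-82.9°) + j·sin(-82.9°)) = 1.236 - j9.923 V
Step 2 — Sum components: V_total = 142.9 - j156.1 V.
Step 3 — Convert to polar: |V_total| = 211.7 V, ∠V_total = -47.5°.

V_total = 211.7∠-47.5° V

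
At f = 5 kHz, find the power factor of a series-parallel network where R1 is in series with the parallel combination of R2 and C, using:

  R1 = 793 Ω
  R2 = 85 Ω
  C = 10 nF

Step 1 — Angular frequency: ω = 2π·f = 2π·5000 = 3.142e+04 rad/s.
Step 2 — Component impedances:
  R1: Z = R = 793 Ω
  R2: Z = R = 85 Ω
  C: Z = 1/(jωC) = -j/(ω·C) = 0 - j3183 Ω
Step 3 — Parallel branch: R2 || C = 1/(1/R2 + 1/C) = 84.94 - j2.268 Ω.
Step 4 — Series with R1: Z_total = R1 + (R2 || C) = 877.9 - j2.268 Ω = 877.9∠-0.1° Ω.
Step 5 — Power factor: PF = cos(φ) = Re(Z)/|Z| = 877.9/877.9 = 1.
Step 6 — Type: Im(Z) = -2.268 ⇒ leading (phase φ = -0.1°).

PF = 1 (leading, φ = -0.1°)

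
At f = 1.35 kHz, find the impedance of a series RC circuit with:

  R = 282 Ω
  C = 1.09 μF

Step 1 — Angular frequency: ω = 2π·f = 2π·1350 = 8482 rad/s.
Step 2 — Component impedances:
  R: Z = R = 282 Ω
  C: Z = 1/(jωC) = -j/(ω·C) = 0 - j108.2 Ω
Step 3 — Series combination: Z_total = R + C = 282 - j108.2 Ω = 302∠-21.0° Ω.

Z = 282 - j108.2 Ω = 302∠-21.0° Ω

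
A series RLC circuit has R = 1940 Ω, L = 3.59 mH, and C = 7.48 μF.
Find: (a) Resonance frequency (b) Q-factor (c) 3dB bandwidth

Step 1 — Resonance: ω₀ = 1/√(LC) = 1/√(0.00359·7.48e-06) = 6102 rad/s.
Step 2 — f₀ = ω₀/(2π) = 971.2 Hz.
Step 3 — Series Q: Q = ω₀L/R = 6102·0.00359/1940 = 0.01129.
Step 4 — Bandwidth: Δω = ω₀/Q = 5.404e+05 rad/s; BW = Δω/(2π) = 8.601e+04 Hz.

(a) f₀ = 971.2 Hz  (b) Q = 0.01129  (c) BW = 8.601e+04 Hz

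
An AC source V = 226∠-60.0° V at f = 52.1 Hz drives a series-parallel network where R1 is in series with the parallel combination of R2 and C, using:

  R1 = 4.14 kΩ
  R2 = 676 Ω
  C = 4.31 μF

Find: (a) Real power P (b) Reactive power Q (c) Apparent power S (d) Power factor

Step 1 — Angular frequency: ω = 2π·f = 2π·52.1 = 327.4 rad/s.
Step 2 — Component impedances:
  R1: Z = R = 4140 Ω
  R2: Z = R = 676 Ω
  C: Z = 1/(jωC) = -j/(ω·C) = 0 - j708.8 Ω
Step 3 — Parallel branch: R2 || C = 1/(1/R2 + 1/C) = 354 - j337.6 Ω.
Step 4 — Series with R1: Z_total = R1 + (R2 || C) = 4494 - j337.6 Ω = 4507∠-4.3° Ω.
Step 5 — Source phasor: V = 226∠-60.0° V = 113 - j195.7 V.
Step 6 — Current: I = V / Z = 0.02826 - j0.04143 A = 0.05015∠-55.7° A.
Step 7 — Complex power: S = V·I* = 11.3 - j0.8491 VA.
Step 8 — Real power: P = Re(S) = 11.3 W.
Step 9 — Reactive power: Q = Im(S) = -0.8491 VAR.
Step 10 — Apparent power: |S| = 11.33 VA.
Step 11 — Power factor: PF = P/|S| = 0.9972 (leading).

(a) P = 11.3 W  (b) Q = -0.8491 VAR  (c) S = 11.33 VA  (d) PF = 0.9972 (leading)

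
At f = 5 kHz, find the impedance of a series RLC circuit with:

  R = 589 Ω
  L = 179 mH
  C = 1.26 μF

Step 1 — Angular frequency: ω = 2π·f = 2π·5000 = 3.142e+04 rad/s.
Step 2 — Component impedances:
  R: Z = R = 589 Ω
  L: Z = jωL = j·3.142e+04·0.179 = 0 + j5623 Ω
  C: Z = 1/(jωC) = -j/(ω·C) = 0 - j25.26 Ω
Step 3 — Series combination: Z_total = R + L + C = 589 + j5598 Ω = 5629∠84.0° Ω.

Z = 589 + j5598 Ω = 5629∠84.0° Ω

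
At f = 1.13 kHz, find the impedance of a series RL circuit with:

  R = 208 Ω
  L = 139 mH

Step 1 — Angular frequency: ω = 2π·f = 2π·1130 = 7100 rad/s.
Step 2 — Component impedances:
  R: Z = R = 208 Ω
  L: Z = jωL = j·7100·0.139 = 0 + j986.9 Ω
Step 3 — Series combination: Z_total = R + L = 208 + j986.9 Ω = 1009∠78.1° Ω.

Z = 208 + j986.9 Ω = 1009∠78.1° Ω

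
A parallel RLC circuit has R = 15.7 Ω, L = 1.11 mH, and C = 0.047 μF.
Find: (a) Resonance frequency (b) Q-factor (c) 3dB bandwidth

Step 1 — Resonance: ω₀ = 1/√(LC) = 1/√(0.00111·4.7e-08) = 1.384e+05 rad/s.
Step 2 — f₀ = ω₀/(2π) = 2.203e+04 Hz.
Step 3 — Parallel Q: Q = R/(ω₀L) = 15.7/(1.384e+05·0.00111) = 0.1022.
Step 4 — Bandwidth: Δω = ω₀/Q = 1.355e+06 rad/s; BW = Δω/(2π) = 2.157e+05 Hz.

(a) f₀ = 2.203e+04 Hz  (b) Q = 0.1022  (c) BW = 2.157e+05 Hz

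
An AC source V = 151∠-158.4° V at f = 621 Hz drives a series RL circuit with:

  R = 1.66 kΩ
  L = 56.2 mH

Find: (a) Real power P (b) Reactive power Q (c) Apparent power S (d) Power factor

Step 1 — Angular frequency: ω = 2π·f = 2π·621 = 3902 rad/s.
Step 2 — Component impedances:
  R: Z = R = 1660 Ω
  L: Z = jωL = j·3902·0.0562 = 0 + j219.3 Ω
Step 3 — Series combination: Z_total = R + L = 1660 + j219.3 Ω = 1674∠7.5° Ω.
Step 4 — Source phasor: V = 151∠-158.4° V = -140.4 - j55.59 V.
Step 5 — Current: I = V / Z = -0.08747 - j0.02193 A = 0.09018∠-165.9° A.
Step 6 — Complex power: S = V·I* = 13.5 + j1.783 VA.
Step 7 — Real power: P = Re(S) = 13.5 W.
Step 8 — Reactive power: Q = Im(S) = 1.783 VAR.
Step 9 — Apparent power: |S| = 13.62 VA.
Step 10 — Power factor: PF = P/|S| = 0.9914 (lagging).

(a) P = 13.5 W  (b) Q = 1.783 VAR  (c) S = 13.62 VA  (d) PF = 0.9914 (lagging)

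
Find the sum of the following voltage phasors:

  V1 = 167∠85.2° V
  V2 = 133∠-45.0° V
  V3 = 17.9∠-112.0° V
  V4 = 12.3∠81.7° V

Step 1 — Convert each phasor to rectangular form:
  V1 = 167·(cos(85.2°) + j·sin(85.2°)) = 13.97 + j166.4 V
  V2 = 133·(cos(-45.0°) + j·sin(-45.0°)) = 94.05 - j94.05 V
  V3 = 17.9·(cos(-112.0°) + j·sin(-112.0°)) = -6.705 - j16.6 V
  V4 = 12.3·(cos(81.7°) + j·sin(81.7°)) = 1.776 + j12.17 V
Step 2 — Sum components: V_total = 103.1 + j67.94 V.
Step 3 — Convert to polar: |V_total| = 123.5 V, ∠V_total = 33.4°.

V_total = 123.5∠33.4° V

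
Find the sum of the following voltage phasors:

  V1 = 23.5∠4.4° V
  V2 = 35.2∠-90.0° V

Step 1 — Convert each phasor to rectangular form:
  V1 = 23.5·(cos(4.4°) + j·sin(4.4°)) = 23.43 + j1.803 V
  V2 = 35.2·(cos(-90.0°) + j·sin(-90.0°)) = 0 - j35.2 V
Step 2 — Sum components: V_total = 23.43 - j33.4 V.
Step 3 — Convert to polar: |V_total| = 40.8 V, ∠V_total = -54.9°.

V_total = 40.8∠-54.9° V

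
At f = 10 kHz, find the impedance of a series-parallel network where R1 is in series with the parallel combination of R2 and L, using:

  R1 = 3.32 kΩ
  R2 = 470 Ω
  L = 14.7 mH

Step 1 — Angular frequency: ω = 2π·f = 2π·1e+04 = 6.283e+04 rad/s.
Step 2 — Component impedances:
  R1: Z = R = 3320 Ω
  R2: Z = R = 470 Ω
  L: Z = jωL = j·6.283e+04·0.0147 = 0 + j923.6 Ω
Step 3 — Parallel branch: R2 || L = 1/(1/R2 + 1/L) = 373.3 + j190 Ω.
Step 4 — Series with R1: Z_total = R1 + (R2 || L) = 3693 + j190 Ω = 3698∠2.9° Ω.

Z = 3693 + j190 Ω = 3698∠2.9° Ω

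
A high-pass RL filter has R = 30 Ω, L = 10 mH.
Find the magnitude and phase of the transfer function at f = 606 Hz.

Step 1 — Angular frequency: ω = 2π·606 = 3808 rad/s.
Step 2 — Transfer function: H(jω) = jωL/(R + jωL).
Step 3 — Numerator jωL = j·38.08; denominator R + jωL = 30 + j38.08.
Step 4 — H = 0.617 + j0.4861.
Step 5 — Magnitude: |H| = 0.7855 (-2.1 dB); phase: φ = 38.2°.

|H| = 0.7855 (-2.1 dB), φ = 38.2°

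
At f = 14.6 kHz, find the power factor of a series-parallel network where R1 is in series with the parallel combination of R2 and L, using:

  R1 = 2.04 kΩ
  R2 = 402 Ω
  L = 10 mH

Step 1 — Angular frequency: ω = 2π·f = 2π·1.46e+04 = 9.173e+04 rad/s.
Step 2 — Component impedances:
  R1: Z = R = 2040 Ω
  R2: Z = R = 402 Ω
  L: Z = jωL = j·9.173e+04·0.01 = 0 + j917.3 Ω
Step 3 — Parallel branch: R2 || L = 1/(1/R2 + 1/L) = 337.2 + j147.8 Ω.
Step 4 — Series with R1: Z_total = R1 + (R2 || L) = 2377 + j147.8 Ω = 2382∠3.6° Ω.
Step 5 — Power factor: PF = cos(φ) = Re(Z)/|Z| = 2377.2/2381.8 = 0.9981.
Step 6 — Type: Im(Z) = 147.8 ⇒ lagging (phase φ = 3.6°).

PF = 0.9981 (lagging, φ = 3.6°)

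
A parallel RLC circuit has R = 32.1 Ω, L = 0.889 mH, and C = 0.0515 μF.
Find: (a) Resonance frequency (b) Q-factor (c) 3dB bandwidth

Step 1 — Resonance: ω₀ = 1/√(LC) = 1/√(0.000889·5.15e-08) = 1.478e+05 rad/s.
Step 2 — f₀ = ω₀/(2π) = 2.352e+04 Hz.
Step 3 — Parallel Q: Q = R/(ω₀L) = 32.1/(1.478e+05·0.000889) = 0.2443.
Step 4 — Bandwidth: Δω = ω₀/Q = 6.049e+05 rad/s; BW = Δω/(2π) = 9.627e+04 Hz.

(a) f₀ = 2.352e+04 Hz  (b) Q = 0.2443  (c) BW = 9.627e+04 Hz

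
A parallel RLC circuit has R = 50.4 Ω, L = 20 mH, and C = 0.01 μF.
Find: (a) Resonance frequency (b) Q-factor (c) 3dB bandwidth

Step 1 — Resonance: ω₀ = 1/√(LC) = 1/√(0.02·1e-08) = 7.071e+04 rad/s.
Step 2 — f₀ = ω₀/(2π) = 1.125e+04 Hz.
Step 3 — Parallel Q: Q = R/(ω₀L) = 50.4/(7.071e+04·0.02) = 0.03564.
Step 4 — Bandwidth: Δω = ω₀/Q = 1.984e+06 rad/s; BW = Δω/(2π) = 3.158e+05 Hz.

(a) f₀ = 1.125e+04 Hz  (b) Q = 0.03564  (c) BW = 3.158e+05 Hz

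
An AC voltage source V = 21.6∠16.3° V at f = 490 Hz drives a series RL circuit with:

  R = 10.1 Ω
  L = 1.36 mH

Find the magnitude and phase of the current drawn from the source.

Step 1 — Angular frequency: ω = 2π·f = 2π·490 = 3079 rad/s.
Step 2 — Component impedances:
  R: Z = R = 10.1 Ω
  L: Z = jωL = j·3079·0.00136 = 0 + j4.187 Ω
Step 3 — Series combination: Z_total = R + L = 10.1 + j4.187 Ω = 10.93∠22.5° Ω.
Step 4 — Source phasor: V = 21.6∠16.3° V = 20.73 + j6.062 V.
Step 5 — Ohm's law: I = V / Z_total = (20.73 + j6.062) / (10.1 + j4.187) = 1.964 - j0.214 A.
Step 6 — Convert to polar: |I| = 1.976 A, ∠I = -6.2°.

I = 1.976∠-6.2° A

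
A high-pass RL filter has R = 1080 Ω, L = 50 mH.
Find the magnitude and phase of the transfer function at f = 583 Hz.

Step 1 — Angular frequency: ω = 2π·583 = 3663 rad/s.
Step 2 — Transfer function: H(jω) = jωL/(R + jωL).
Step 3 — Numerator jωL = j·183.2; denominator R + jωL = 1080 + j183.2.
Step 4 — H = 0.02796 + j0.1648.
Step 5 — Magnitude: |H| = 0.1672 (-15.5 dB); phase: φ = 80.4°.

|H| = 0.1672 (-15.5 dB), φ = 80.4°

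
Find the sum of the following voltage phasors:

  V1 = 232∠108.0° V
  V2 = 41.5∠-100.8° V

Step 1 — Convert each phasor to rectangular form:
  V1 = 232·(cos(108.0°) + j·sin(108.0°)) = -71.69 + j220.6 V
  V2 = 41.5·(cos(-100.8°) + j·sin(-100.8°)) = -7.776 - j40.76 V
Step 2 — Sum components: V_total = -79.47 + j179.9 V.
Step 3 — Convert to polar: |V_total| = 196.7 V, ∠V_total = 113.8°.

V_total = 196.7∠113.8° V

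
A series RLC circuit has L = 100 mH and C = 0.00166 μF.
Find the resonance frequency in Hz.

Step 1 — Resonance condition Im(Z)=0 gives ω₀ = 1/√(LC).
Step 2 — ω₀ = 1/√(0.1·1.66e-09) = 7.762e+04 rad/s.
Step 3 — f₀ = ω₀/(2π) = 1.235e+04 Hz.

f₀ = 1.235e+04 Hz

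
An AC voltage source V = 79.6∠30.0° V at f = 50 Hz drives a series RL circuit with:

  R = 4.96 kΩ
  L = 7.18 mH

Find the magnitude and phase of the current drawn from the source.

Step 1 — Angular frequency: ω = 2π·f = 2π·50 = 314.2 rad/s.
Step 2 — Component impedances:
  R: Z = R = 4960 Ω
  L: Z = jωL = j·314.2·0.00718 = 0 + j2.256 Ω
Step 3 — Series combination: Z_total = R + L = 4960 + j2.256 Ω = 4960∠0.0° Ω.
Step 4 — Source phasor: V = 79.6∠30.0° V = 68.94 + j39.8 V.
Step 5 — Ohm's law: I = V / Z_total = (68.94 + j39.8) / (4960 + j2.256) = 0.0139 + j0.008018 A.
Step 6 — Convert to polar: |I| = 0.01605 A, ∠I = 30.0°.

I = 0.01605∠30.0° A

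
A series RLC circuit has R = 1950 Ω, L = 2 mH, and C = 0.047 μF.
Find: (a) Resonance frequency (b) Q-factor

Step 1 — Resonance condition Im(Z)=0 gives ω₀ = 1/√(LC).
Step 2 — ω₀ = 1/√(0.002·4.7e-08) = 1.031e+05 rad/s.
Step 3 — f₀ = ω₀/(2π) = 1.642e+04 Hz.
Step 4 — Series Q: Q = ω₀L/R = 1.031e+05·0.002/1950 = 0.1058.

(a) f₀ = 1.642e+04 Hz  (b) Q = 0.1058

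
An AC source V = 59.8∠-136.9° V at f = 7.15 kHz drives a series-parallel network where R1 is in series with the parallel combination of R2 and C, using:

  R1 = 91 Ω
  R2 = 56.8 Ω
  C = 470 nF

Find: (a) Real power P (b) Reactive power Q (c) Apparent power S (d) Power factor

Step 1 — Angular frequency: ω = 2π·f = 2π·7150 = 4.492e+04 rad/s.
Step 2 — Component impedances:
  R1: Z = R = 91 Ω
  R2: Z = R = 56.8 Ω
  C: Z = 1/(jωC) = -j/(ω·C) = 0 - j47.36 Ω
Step 3 — Parallel branch: R2 || C = 1/(1/R2 + 1/C) = 23.29 - j27.94 Ω.
Step 4 — Series with R1: Z_total = R1 + (R2 || C) = 114.3 - j27.94 Ω = 117.7∠-13.7° Ω.
Step 5 — Source phasor: V = 59.8∠-136.9° V = -43.66 - j40.86 V.
Step 6 — Current: I = V / Z = -0.278 - j0.4255 A = 0.5082∠-123.2° A.
Step 7 — Complex power: S = V·I* = 29.52 - j7.217 VA.
Step 8 — Real power: P = Re(S) = 29.52 W.
Step 9 — Reactive power: Q = Im(S) = -7.217 VAR.
Step 10 — Apparent power: |S| = 30.39 VA.
Step 11 — Power factor: PF = P/|S| = 0.9714 (leading).

(a) P = 29.52 W  (b) Q = -7.217 VAR  (c) S = 30.39 VA  (d) PF = 0.9714 (leading)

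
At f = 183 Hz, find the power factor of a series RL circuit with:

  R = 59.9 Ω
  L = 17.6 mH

Step 1 — Angular frequency: ω = 2π·f = 2π·183 = 1150 rad/s.
Step 2 — Component impedances:
  R: Z = R = 59.9 Ω
  L: Z = jωL = j·1150·0.0176 = 0 + j20.24 Ω
Step 3 — Series combination: Z_total = R + L = 59.9 + j20.24 Ω = 63.23∠18.7° Ω.
Step 4 — Power factor: PF = cos(φ) = Re(Z)/|Z| = 59.9/63.226 = 0.9474.
Step 5 — Type: Im(Z) = 20.24 ⇒ lagging (phase φ = 18.7°).

PF = 0.9474 (lagging, φ = 18.7°)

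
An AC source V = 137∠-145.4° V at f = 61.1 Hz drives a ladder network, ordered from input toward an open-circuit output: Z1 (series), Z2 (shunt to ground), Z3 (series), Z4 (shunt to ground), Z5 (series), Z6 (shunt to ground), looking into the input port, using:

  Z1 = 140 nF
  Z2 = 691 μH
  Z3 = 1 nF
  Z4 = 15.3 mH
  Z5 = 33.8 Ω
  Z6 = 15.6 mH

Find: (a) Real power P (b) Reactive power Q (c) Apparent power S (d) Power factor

Step 1 — Angular frequency: ω = 2π·f = 2π·61.1 = 383.9 rad/s.
Step 2 — Component impedances:
  Z1: Z = 1/(jωC) = -j/(ω·C) = 0 - j1.861e+04 Ω
  Z2: Z = jωL = j·383.9·0.000691 = 0 + j0.2653 Ω
  Z3: Z = 1/(jωC) = -j/(ω·C) = 0 - j2.605e+06 Ω
  Z4: Z = jωL = j·383.9·0.0153 = 0 + j5.874 Ω
  Z5: Z = R = 33.8 Ω
  Z6: Z = jωL = j·383.9·0.0156 = 0 + j5.989 Ω
Step 3 — Ladder network (open output): work backward from the far end, alternating series and parallel combinations. Z_in = 0 - j1.861e+04 Ω = 1.861e+04∠-90.0° Ω.
Step 4 — Source phasor: V = 137∠-145.4° V = -112.8 - j77.79 V.
Step 5 — Current: I = V / Z = 0.004181 - j0.006061 A = 0.007363∠-55.4° A.
Step 6 — Complex power: S = V·I* = 0 - j1.009 VA.
Step 7 — Real power: P = Re(S) = 0 W.
Step 8 — Reactive power: Q = Im(S) = -1.009 VAR.
Step 9 — Apparent power: |S| = 1.009 VA.
Step 10 — Power factor: PF = P/|S| = 0 (leading).

(a) P = 0 W  (b) Q = -1.009 VAR  (c) S = 1.009 VA  (d) PF = 0 (leading)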